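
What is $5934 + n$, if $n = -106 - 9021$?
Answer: $-3193$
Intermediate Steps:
$n = -9127$ ($n = -106 - 9021 = -9127$)
$5934 + n = 5934 - 9127 = -3193$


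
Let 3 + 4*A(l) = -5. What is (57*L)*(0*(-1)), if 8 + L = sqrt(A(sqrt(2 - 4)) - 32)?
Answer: 0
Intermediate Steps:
A(l) = -2 (A(l) = -3/4 + (1/4)*(-5) = -3/4 - 5/4 = -2)
L = -8 + I*sqrt(34) (L = -8 + sqrt(-2 - 32) = -8 + sqrt(-34) = -8 + I*sqrt(34) ≈ -8.0 + 5.831*I)
(57*L)*(0*(-1)) = (57*(-8 + I*sqrt(34)))*(0*(-1)) = (-456 + 57*I*sqrt(34))*0 = 0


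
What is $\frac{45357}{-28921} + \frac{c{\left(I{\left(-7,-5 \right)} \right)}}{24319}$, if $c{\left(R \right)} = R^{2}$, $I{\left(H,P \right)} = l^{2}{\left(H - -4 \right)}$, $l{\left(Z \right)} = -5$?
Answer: $- \frac{1084961258}{703329799} \approx -1.5426$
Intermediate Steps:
$I{\left(H,P \right)} = 25$ ($I{\left(H,P \right)} = \left(-5\right)^{2} = 25$)
$\frac{45357}{-28921} + \frac{c{\left(I{\left(-7,-5 \right)} \right)}}{24319} = \frac{45357}{-28921} + \frac{25^{2}}{24319} = 45357 \left(- \frac{1}{28921}\right) + 625 \cdot \frac{1}{24319} = - \frac{45357}{28921} + \frac{625}{24319} = - \frac{1084961258}{703329799}$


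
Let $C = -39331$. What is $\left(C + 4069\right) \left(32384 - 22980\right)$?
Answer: $-331603848$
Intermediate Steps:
$\left(C + 4069\right) \left(32384 - 22980\right) = \left(-39331 + 4069\right) \left(32384 - 22980\right) = \left(-35262\right) 9404 = -331603848$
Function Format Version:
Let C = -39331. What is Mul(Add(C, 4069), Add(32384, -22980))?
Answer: -331603848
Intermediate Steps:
Mul(Add(C, 4069), Add(32384, -22980)) = Mul(Add(-39331, 4069), Add(32384, -22980)) = Mul(-35262, 9404) = -331603848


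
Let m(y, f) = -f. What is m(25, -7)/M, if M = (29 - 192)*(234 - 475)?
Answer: 7/39283 ≈ 0.00017819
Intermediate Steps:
M = 39283 (M = -163*(-241) = 39283)
m(25, -7)/M = -1*(-7)/39283 = 7*(1/39283) = 7/39283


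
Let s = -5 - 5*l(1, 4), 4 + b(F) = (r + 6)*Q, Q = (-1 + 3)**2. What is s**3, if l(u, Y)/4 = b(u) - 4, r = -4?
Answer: -125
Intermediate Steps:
Q = 4 (Q = 2**2 = 4)
b(F) = 4 (b(F) = -4 + (-4 + 6)*4 = -4 + 2*4 = -4 + 8 = 4)
l(u, Y) = 0 (l(u, Y) = 4*(4 - 4) = 4*0 = 0)
s = -5 (s = -5 - 5*0 = -5 + 0 = -5)
s**3 = (-5)**3 = -125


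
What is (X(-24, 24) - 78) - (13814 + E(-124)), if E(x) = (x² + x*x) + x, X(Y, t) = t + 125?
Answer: -44371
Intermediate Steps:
X(Y, t) = 125 + t
E(x) = x + 2*x² (E(x) = (x² + x²) + x = 2*x² + x = x + 2*x²)
(X(-24, 24) - 78) - (13814 + E(-124)) = ((125 + 24) - 78) - (13814 - 124*(1 + 2*(-124))) = (149 - 78) - (13814 - 124*(1 - 248)) = 71 - (13814 - 124*(-247)) = 71 - (13814 + 30628) = 71 - 1*44442 = 71 - 44442 = -44371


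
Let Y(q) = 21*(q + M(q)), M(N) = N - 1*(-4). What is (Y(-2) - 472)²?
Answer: 222784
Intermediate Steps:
M(N) = 4 + N (M(N) = N + 4 = 4 + N)
Y(q) = 84 + 42*q (Y(q) = 21*(q + (4 + q)) = 21*(4 + 2*q) = 84 + 42*q)
(Y(-2) - 472)² = ((84 + 42*(-2)) - 472)² = ((84 - 84) - 472)² = (0 - 472)² = (-472)² = 222784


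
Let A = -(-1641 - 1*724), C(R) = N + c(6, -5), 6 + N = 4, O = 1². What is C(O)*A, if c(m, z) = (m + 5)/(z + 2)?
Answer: -40205/3 ≈ -13402.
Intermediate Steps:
O = 1
c(m, z) = (5 + m)/(2 + z)
N = -2 (N = -6 + 4 = -2)
C(R) = -17/3 (C(R) = -2 + (5 + 6)/(2 - 5) = -2 + 11/(-3) = -2 - ⅓*11 = -2 - 11/3 = -17/3)
A = 2365 (A = -(-1641 - 724) = -1*(-2365) = 2365)
C(O)*A = -17/3*2365 = -40205/3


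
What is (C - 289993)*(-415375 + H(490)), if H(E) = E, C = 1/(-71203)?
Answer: 8566699642968300/71203 ≈ 1.2031e+11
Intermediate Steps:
C = -1/71203 ≈ -1.4044e-5
(C - 289993)*(-415375 + H(490)) = (-1/71203 - 289993)*(-415375 + 490) = -20648371580/71203*(-414885) = 8566699642968300/71203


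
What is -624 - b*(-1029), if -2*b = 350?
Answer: -180699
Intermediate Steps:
b = -175 (b = -½*350 = -175)
-624 - b*(-1029) = -624 - 1*(-175)*(-1029) = -624 + 175*(-1029) = -624 - 180075 = -180699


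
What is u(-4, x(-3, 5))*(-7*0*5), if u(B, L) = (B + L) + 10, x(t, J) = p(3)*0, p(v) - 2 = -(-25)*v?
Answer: 0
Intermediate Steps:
p(v) = 2 + 25*v (p(v) = 2 - (-25)*v = 2 + 25*v)
x(t, J) = 0 (x(t, J) = (2 + 25*3)*0 = (2 + 75)*0 = 77*0 = 0)
u(B, L) = 10 + B + L
u(-4, x(-3, 5))*(-7*0*5) = (10 - 4 + 0)*(-7*0*5) = 6*(0*5) = 6*0 = 0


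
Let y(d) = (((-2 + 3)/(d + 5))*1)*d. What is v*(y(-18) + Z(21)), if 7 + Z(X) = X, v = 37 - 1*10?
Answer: 5400/13 ≈ 415.38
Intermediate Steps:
v = 27 (v = 37 - 10 = 27)
Z(X) = -7 + X
y(d) = d/(5 + d) (y(d) = ((1/(5 + d))*1)*d = (1/(5 + d))*d = d/(5 + d))
v*(y(-18) + Z(21)) = 27*(-18/(5 - 18) + (-7 + 21)) = 27*(-18/(-13) + 14) = 27*(-18*(-1/13) + 14) = 27*(18/13 + 14) = 27*(200/13) = 5400/13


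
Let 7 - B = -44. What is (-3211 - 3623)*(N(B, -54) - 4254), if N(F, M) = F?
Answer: 28723302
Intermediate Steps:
B = 51 (B = 7 - 1*(-44) = 7 + 44 = 51)
(-3211 - 3623)*(N(B, -54) - 4254) = (-3211 - 3623)*(51 - 4254) = -6834*(-4203) = 28723302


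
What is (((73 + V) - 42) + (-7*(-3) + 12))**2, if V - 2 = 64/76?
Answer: 1612900/361 ≈ 4467.9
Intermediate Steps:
V = 54/19 (V = 2 + 64/76 = 2 + 64*(1/76) = 2 + 16/19 = 54/19 ≈ 2.8421)
(((73 + V) - 42) + (-7*(-3) + 12))**2 = (((73 + 54/19) - 42) + (-7*(-3) + 12))**2 = ((1441/19 - 42) + (21 + 12))**2 = (643/19 + 33)**2 = (1270/19)**2 = 1612900/361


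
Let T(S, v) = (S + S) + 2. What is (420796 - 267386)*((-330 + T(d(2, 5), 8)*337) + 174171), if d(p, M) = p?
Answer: 26979142830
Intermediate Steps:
T(S, v) = 2 + 2*S (T(S, v) = 2*S + 2 = 2 + 2*S)
(420796 - 267386)*((-330 + T(d(2, 5), 8)*337) + 174171) = (420796 - 267386)*((-330 + (2 + 2*2)*337) + 174171) = 153410*((-330 + (2 + 4)*337) + 174171) = 153410*((-330 + 6*337) + 174171) = 153410*((-330 + 2022) + 174171) = 153410*(1692 + 174171) = 153410*175863 = 26979142830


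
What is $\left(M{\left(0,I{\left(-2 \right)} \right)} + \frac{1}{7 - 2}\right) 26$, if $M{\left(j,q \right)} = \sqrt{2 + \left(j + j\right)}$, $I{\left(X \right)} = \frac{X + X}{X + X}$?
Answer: $\frac{26}{5} + 26 \sqrt{2} \approx 41.97$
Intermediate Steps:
$I{\left(X \right)} = 1$ ($I{\left(X \right)} = \frac{2 X}{2 X} = 2 X \frac{1}{2 X} = 1$)
$M{\left(j,q \right)} = \sqrt{2 + 2 j}$
$\left(M{\left(0,I{\left(-2 \right)} \right)} + \frac{1}{7 - 2}\right) 26 = \left(\sqrt{2 + 2 \cdot 0} + \frac{1}{7 - 2}\right) 26 = \left(\sqrt{2 + 0} + \frac{1}{5}\right) 26 = \left(\sqrt{2} + \frac{1}{5}\right) 26 = \left(\frac{1}{5} + \sqrt{2}\right) 26 = \frac{26}{5} + 26 \sqrt{2}$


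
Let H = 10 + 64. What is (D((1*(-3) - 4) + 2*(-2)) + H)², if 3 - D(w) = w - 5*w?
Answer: 1089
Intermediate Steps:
D(w) = 3 + 4*w (D(w) = 3 - (w - 5*w) = 3 - (-4)*w = 3 + 4*w)
H = 74
(D((1*(-3) - 4) + 2*(-2)) + H)² = ((3 + 4*((1*(-3) - 4) + 2*(-2))) + 74)² = ((3 + 4*((-3 - 4) - 4)) + 74)² = ((3 + 4*(-7 - 4)) + 74)² = ((3 + 4*(-11)) + 74)² = ((3 - 44) + 74)² = (-41 + 74)² = 33² = 1089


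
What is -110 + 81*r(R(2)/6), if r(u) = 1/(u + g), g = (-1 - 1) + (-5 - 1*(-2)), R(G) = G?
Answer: -1783/14 ≈ -127.36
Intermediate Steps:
g = -5 (g = -2 + (-5 + 2) = -2 - 3 = -5)
r(u) = 1/(-5 + u) (r(u) = 1/(u - 5) = 1/(-5 + u))
-110 + 81*r(R(2)/6) = -110 + 81/(-5 + 2/6) = -110 + 81/(-5 + 2*(⅙)) = -110 + 81/(-5 + ⅓) = -110 + 81/(-14/3) = -110 + 81*(-3/14) = -110 - 243/14 = -1783/14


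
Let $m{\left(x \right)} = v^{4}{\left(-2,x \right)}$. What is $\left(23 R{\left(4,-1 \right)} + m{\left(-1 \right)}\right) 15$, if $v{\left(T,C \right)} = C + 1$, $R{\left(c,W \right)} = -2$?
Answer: $-690$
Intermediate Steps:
$v{\left(T,C \right)} = 1 + C$
$m{\left(x \right)} = \left(1 + x\right)^{4}$
$\left(23 R{\left(4,-1 \right)} + m{\left(-1 \right)}\right) 15 = \left(23 \left(-2\right) + \left(1 - 1\right)^{4}\right) 15 = \left(-46 + 0^{4}\right) 15 = \left(-46 + 0\right) 15 = \left(-46\right) 15 = -690$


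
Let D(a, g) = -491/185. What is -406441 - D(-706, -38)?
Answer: -75191094/185 ≈ -4.0644e+5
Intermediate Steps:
D(a, g) = -491/185 (D(a, g) = -491*1/185 = -491/185)
-406441 - D(-706, -38) = -406441 - 1*(-491/185) = -406441 + 491/185 = -75191094/185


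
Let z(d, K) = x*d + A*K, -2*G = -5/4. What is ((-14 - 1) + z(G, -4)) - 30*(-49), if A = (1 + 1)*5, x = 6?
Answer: 5675/4 ≈ 1418.8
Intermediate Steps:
G = 5/8 (G = -(-5)/(2*4) = -1/2*(-5/4) = 5/8 ≈ 0.62500)
A = 10 (A = 2*5 = 10)
z(d, K) = 6*d + 10*K
((-14 - 1) + z(G, -4)) - 30*(-49) = ((-14 - 1) + (6*(5/8) + 10*(-4))) - 30*(-49) = (-15 + (15/4 - 40)) + 1470 = (-15 - 145/4) + 1470 = -205/4 + 1470 = 5675/4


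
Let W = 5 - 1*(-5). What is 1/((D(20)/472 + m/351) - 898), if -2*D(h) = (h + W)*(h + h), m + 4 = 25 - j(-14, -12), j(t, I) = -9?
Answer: -6903/6207079 ≈ -0.0011121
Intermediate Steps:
W = 10 (W = 5 + 5 = 10)
m = 30 (m = -4 + (25 - 1*(-9)) = -4 + (25 + 9) = -4 + 34 = 30)
D(h) = -h*(10 + h) (D(h) = -(h + 10)*(h + h)/2 = -(10 + h)*2*h/2 = -h*(10 + h))
1/((D(20)/472 + m/351) - 898) = 1/((-1*20*(10 + 20)/472 + 30/351) - 898) = 1/((-1*20*30*(1/472) + 30*(1/351)) - 898) = 1/((-600*1/472 + 10/117) - 898) = 1/((-75/59 + 10/117) - 898) = 1/(-8185/6903 - 898) = 1/(-6207079/6903) = -6903/6207079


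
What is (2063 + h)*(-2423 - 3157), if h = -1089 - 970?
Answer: -22320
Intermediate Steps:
h = -2059
(2063 + h)*(-2423 - 3157) = (2063 - 2059)*(-2423 - 3157) = 4*(-5580) = -22320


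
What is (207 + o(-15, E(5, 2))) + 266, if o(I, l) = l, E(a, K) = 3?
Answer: 476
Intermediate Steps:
(207 + o(-15, E(5, 2))) + 266 = (207 + 3) + 266 = 210 + 266 = 476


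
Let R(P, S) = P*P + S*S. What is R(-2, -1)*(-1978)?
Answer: -9890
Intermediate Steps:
R(P, S) = P² + S²
R(-2, -1)*(-1978) = ((-2)² + (-1)²)*(-1978) = (4 + 1)*(-1978) = 5*(-1978) = -9890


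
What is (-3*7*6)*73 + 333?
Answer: -8865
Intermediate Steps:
(-3*7*6)*73 + 333 = -21*6*73 + 333 = -126*73 + 333 = -9198 + 333 = -8865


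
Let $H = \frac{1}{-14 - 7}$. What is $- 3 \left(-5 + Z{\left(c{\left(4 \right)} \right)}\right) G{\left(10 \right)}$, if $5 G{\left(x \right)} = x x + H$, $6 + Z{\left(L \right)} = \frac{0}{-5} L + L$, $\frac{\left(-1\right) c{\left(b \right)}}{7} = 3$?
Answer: $\frac{67168}{35} \approx 1919.1$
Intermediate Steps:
$c{\left(b \right)} = -21$ ($c{\left(b \right)} = \left(-7\right) 3 = -21$)
$Z{\left(L \right)} = -6 + L$ ($Z{\left(L \right)} = -6 + \left(\frac{0}{-5} L + L\right) = -6 + \left(0 \left(- \frac{1}{5}\right) L + L\right) = -6 + \left(0 L + L\right) = -6 + \left(0 + L\right) = -6 + L$)
$H = - \frac{1}{21}$ ($H = \frac{1}{-21} = - \frac{1}{21} \approx -0.047619$)
$G{\left(x \right)} = - \frac{1}{105} + \frac{x^{2}}{5}$ ($G{\left(x \right)} = \frac{x x - \frac{1}{21}}{5} = \frac{x^{2} - \frac{1}{21}}{5} = \frac{- \frac{1}{21} + x^{2}}{5} = - \frac{1}{105} + \frac{x^{2}}{5}$)
$- 3 \left(-5 + Z{\left(c{\left(4 \right)} \right)}\right) G{\left(10 \right)} = - 3 \left(-5 - 27\right) \left(- \frac{1}{105} + \frac{10^{2}}{5}\right) = - 3 \left(-5 - 27\right) \left(- \frac{1}{105} + \frac{1}{5} \cdot 100\right) = \left(-3\right) \left(-32\right) \left(- \frac{1}{105} + 20\right) = 96 \cdot \frac{2099}{105} = \frac{67168}{35}$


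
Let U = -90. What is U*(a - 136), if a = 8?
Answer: 11520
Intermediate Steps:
U*(a - 136) = -90*(8 - 136) = -90*(-128) = 11520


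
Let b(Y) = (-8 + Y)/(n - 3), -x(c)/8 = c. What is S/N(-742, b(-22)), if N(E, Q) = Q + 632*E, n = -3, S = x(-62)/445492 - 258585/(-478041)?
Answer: -9619554763/8322238594979709 ≈ -1.1559e-6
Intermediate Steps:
x(c) = -8*c
S = 9619554763/17746953431 (S = -8*(-62)/445492 - 258585/(-478041) = 496*(1/445492) - 258585*(-1/478041) = 124/111373 + 86195/159347 = 9619554763/17746953431 ≈ 0.54204)
b(Y) = 4/3 - Y/6 (b(Y) = (-8 + Y)/(-3 - 3) = (-8 + Y)/(-6) = (-8 + Y)*(-⅙) = 4/3 - Y/6)
S/N(-742, b(-22)) = 9619554763/(17746953431*((4/3 - ⅙*(-22)) + 632*(-742))) = 9619554763/(17746953431*((4/3 + 11/3) - 468944)) = 9619554763/(17746953431*(5 - 468944)) = (9619554763/17746953431)/(-468939) = (9619554763/17746953431)*(-1/468939) = -9619554763/8322238594979709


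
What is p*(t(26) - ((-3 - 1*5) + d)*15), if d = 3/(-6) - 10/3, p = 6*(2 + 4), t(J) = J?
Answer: 7326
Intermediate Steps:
p = 36 (p = 6*6 = 36)
d = -23/6 (d = 3*(-1/6) - 10*1/3 = -1/2 - 10/3 = -23/6 ≈ -3.8333)
p*(t(26) - ((-3 - 1*5) + d)*15) = 36*(26 - ((-3 - 1*5) - 23/6)*15) = 36*(26 - ((-3 - 5) - 23/6)*15) = 36*(26 - (-8 - 23/6)*15) = 36*(26 - (-71)*15/6) = 36*(26 - 1*(-355/2)) = 36*(26 + 355/2) = 36*(407/2) = 7326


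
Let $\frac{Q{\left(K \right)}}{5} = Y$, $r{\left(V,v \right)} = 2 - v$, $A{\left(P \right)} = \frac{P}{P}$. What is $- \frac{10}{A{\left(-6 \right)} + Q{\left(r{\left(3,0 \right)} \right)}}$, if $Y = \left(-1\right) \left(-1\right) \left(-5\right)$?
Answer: $\frac{5}{12} \approx 0.41667$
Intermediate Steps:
$A{\left(P \right)} = 1$
$Y = -5$ ($Y = 1 \left(-5\right) = -5$)
$Q{\left(K \right)} = -25$ ($Q{\left(K \right)} = 5 \left(-5\right) = -25$)
$- \frac{10}{A{\left(-6 \right)} + Q{\left(r{\left(3,0 \right)} \right)}} = - \frac{10}{1 - 25} = - \frac{10}{-24} = \left(-10\right) \left(- \frac{1}{24}\right) = \frac{5}{12}$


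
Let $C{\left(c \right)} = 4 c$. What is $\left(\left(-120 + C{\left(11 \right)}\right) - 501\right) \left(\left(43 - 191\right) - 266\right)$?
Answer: $238878$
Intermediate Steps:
$\left(\left(-120 + C{\left(11 \right)}\right) - 501\right) \left(\left(43 - 191\right) - 266\right) = \left(\left(-120 + 4 \cdot 11\right) - 501\right) \left(\left(43 - 191\right) - 266\right) = \left(\left(-120 + 44\right) - 501\right) \left(-148 - 266\right) = \left(-76 - 501\right) \left(-414\right) = \left(-577\right) \left(-414\right) = 238878$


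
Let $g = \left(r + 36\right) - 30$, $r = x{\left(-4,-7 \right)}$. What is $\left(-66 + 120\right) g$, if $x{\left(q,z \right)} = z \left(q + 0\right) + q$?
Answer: $1620$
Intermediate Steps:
$x{\left(q,z \right)} = q + q z$ ($x{\left(q,z \right)} = z q + q = q z + q = q + q z$)
$r = 24$ ($r = - 4 \left(1 - 7\right) = \left(-4\right) \left(-6\right) = 24$)
$g = 30$ ($g = \left(24 + 36\right) - 30 = 60 - 30 = 30$)
$\left(-66 + 120\right) g = \left(-66 + 120\right) 30 = 54 \cdot 30 = 1620$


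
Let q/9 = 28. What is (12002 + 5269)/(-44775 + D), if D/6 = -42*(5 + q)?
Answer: -1919/12171 ≈ -0.15767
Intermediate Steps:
q = 252 (q = 9*28 = 252)
D = -64764 (D = 6*(-42*(5 + 252)) = 6*(-42*257) = 6*(-10794) = -64764)
(12002 + 5269)/(-44775 + D) = (12002 + 5269)/(-44775 - 64764) = 17271/(-109539) = 17271*(-1/109539) = -1919/12171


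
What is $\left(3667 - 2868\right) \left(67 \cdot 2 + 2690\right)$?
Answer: $2256376$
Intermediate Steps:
$\left(3667 - 2868\right) \left(67 \cdot 2 + 2690\right) = 799 \left(134 + 2690\right) = 799 \cdot 2824 = 2256376$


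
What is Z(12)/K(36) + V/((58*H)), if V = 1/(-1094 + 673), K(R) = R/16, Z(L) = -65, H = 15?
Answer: -31743403/1098810 ≈ -28.889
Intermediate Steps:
K(R) = R/16 (K(R) = R*(1/16) = R/16)
V = -1/421 (V = 1/(-421) = -1/421 ≈ -0.0023753)
Z(12)/K(36) + V/((58*H)) = -65/((1/16)*36) - 1/(421*(58*15)) = -65/9/4 - 1/421/870 = -65*4/9 - 1/421*1/870 = -260/9 - 1/366270 = -31743403/1098810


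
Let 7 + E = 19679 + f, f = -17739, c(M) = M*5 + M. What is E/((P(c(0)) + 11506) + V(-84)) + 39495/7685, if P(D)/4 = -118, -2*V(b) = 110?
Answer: 89694142/16874723 ≈ 5.3153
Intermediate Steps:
V(b) = -55 (V(b) = -1/2*110 = -55)
c(M) = 6*M (c(M) = 5*M + M = 6*M)
P(D) = -472 (P(D) = 4*(-118) = -472)
E = 1933 (E = -7 + (19679 - 17739) = -7 + 1940 = 1933)
E/((P(c(0)) + 11506) + V(-84)) + 39495/7685 = 1933/((-472 + 11506) - 55) + 39495/7685 = 1933/(11034 - 55) + 39495*(1/7685) = 1933/10979 + 7899/1537 = 89694142/16874723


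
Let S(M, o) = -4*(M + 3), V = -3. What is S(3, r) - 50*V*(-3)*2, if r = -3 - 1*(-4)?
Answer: -924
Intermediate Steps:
r = 1 (r = -3 + 4 = 1)
S(M, o) = -12 - 4*M (S(M, o) = -4*(3 + M) = -12 - 4*M)
S(3, r) - 50*V*(-3)*2 = (-12 - 4*3) - 50*(-3*(-3))*2 = (-12 - 12) - 450*2 = -24 - 50*18 = -24 - 900 = -924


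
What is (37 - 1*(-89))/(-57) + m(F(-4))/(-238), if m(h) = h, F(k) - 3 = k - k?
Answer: -10053/4522 ≈ -2.2231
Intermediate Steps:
F(k) = 3 (F(k) = 3 + (k - k) = 3 + 0 = 3)
(37 - 1*(-89))/(-57) + m(F(-4))/(-238) = (37 - 1*(-89))/(-57) + 3/(-238) = (37 + 89)*(-1/57) + 3*(-1/238) = 126*(-1/57) - 3/238 = -42/19 - 3/238 = -10053/4522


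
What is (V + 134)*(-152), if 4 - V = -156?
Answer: -44688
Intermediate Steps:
V = 160 (V = 4 - 1*(-156) = 4 + 156 = 160)
(V + 134)*(-152) = (160 + 134)*(-152) = 294*(-152) = -44688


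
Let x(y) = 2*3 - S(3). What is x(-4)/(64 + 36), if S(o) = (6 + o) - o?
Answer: 0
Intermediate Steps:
S(o) = 6
x(y) = 0 (x(y) = 2*3 - 1*6 = 6 - 6 = 0)
x(-4)/(64 + 36) = 0/(64 + 36) = 0/100 = (1/100)*0 = 0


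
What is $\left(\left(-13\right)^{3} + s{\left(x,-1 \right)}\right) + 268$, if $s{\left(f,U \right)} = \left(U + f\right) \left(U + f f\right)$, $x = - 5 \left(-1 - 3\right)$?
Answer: $5652$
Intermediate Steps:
$x = 20$ ($x = \left(-5\right) \left(-4\right) = 20$)
$s{\left(f,U \right)} = \left(U + f\right) \left(U + f^{2}\right)$
$\left(\left(-13\right)^{3} + s{\left(x,-1 \right)}\right) + 268 = \left(\left(-13\right)^{3} + \left(\left(-1\right)^{2} + 20^{3} - 20 - 20^{2}\right)\right) + 268 = \left(-2197 + \left(1 + 8000 - 20 - 400\right)\right) + 268 = \left(-2197 + 7581\right) + 268 = 5384 + 268 = 5652$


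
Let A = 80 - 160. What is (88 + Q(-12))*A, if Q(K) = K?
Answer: -6080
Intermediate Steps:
A = -80
(88 + Q(-12))*A = (88 - 12)*(-80) = 76*(-80) = -6080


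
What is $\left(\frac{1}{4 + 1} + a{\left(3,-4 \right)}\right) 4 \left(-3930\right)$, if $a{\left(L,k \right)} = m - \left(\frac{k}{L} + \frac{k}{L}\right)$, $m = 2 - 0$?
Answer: $-76504$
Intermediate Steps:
$m = 2$ ($m = 2 + 0 = 2$)
$a{\left(L,k \right)} = 2 - \frac{2 k}{L}$ ($a{\left(L,k \right)} = 2 - \left(\frac{k}{L} + \frac{k}{L}\right) = 2 - \frac{2 k}{L}$)
$\left(\frac{1}{4 + 1} + a{\left(3,-4 \right)}\right) 4 \left(-3930\right) = \left(\frac{1}{4 + 1} - \left(-2 - \frac{8}{3}\right)\right) 4 \left(-3930\right) = \left(\frac{1}{5} - \left(-2 - \frac{8}{3}\right)\right) 4 \left(-3930\right) = \left(\frac{1}{5} + \left(2 + \frac{8}{3}\right)\right) 4 \left(-3930\right) = \left(\frac{1}{5} + \frac{14}{3}\right) 4 \left(-3930\right) = \frac{73}{15} \cdot 4 \left(-3930\right) = \frac{292}{15} \left(-3930\right) = -76504$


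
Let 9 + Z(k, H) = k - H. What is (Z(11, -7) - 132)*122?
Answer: -15006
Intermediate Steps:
Z(k, H) = -9 + k - H (Z(k, H) = -9 + (k - H) = -9 + k - H)
(Z(11, -7) - 132)*122 = ((-9 + 11 - 1*(-7)) - 132)*122 = ((-9 + 11 + 7) - 132)*122 = (9 - 132)*122 = -123*122 = -15006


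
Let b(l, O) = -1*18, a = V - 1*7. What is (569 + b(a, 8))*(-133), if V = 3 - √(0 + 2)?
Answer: -73283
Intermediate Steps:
V = 3 - √2 ≈ 1.5858
a = -4 - √2 (a = (3 - √2) - 1*7 = (3 - √2) - 7 = -4 - √2 ≈ -5.4142)
b(l, O) = -18
(569 + b(a, 8))*(-133) = (569 - 18)*(-133) = 551*(-133) = -73283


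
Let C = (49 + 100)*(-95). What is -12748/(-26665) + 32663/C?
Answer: -138102191/75488615 ≈ -1.8294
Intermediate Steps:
C = -14155 (C = 149*(-95) = -14155)
-12748/(-26665) + 32663/C = -12748/(-26665) + 32663/(-14155) = -12748*(-1/26665) + 32663*(-1/14155) = 12748/26665 - 32663/14155 = -138102191/75488615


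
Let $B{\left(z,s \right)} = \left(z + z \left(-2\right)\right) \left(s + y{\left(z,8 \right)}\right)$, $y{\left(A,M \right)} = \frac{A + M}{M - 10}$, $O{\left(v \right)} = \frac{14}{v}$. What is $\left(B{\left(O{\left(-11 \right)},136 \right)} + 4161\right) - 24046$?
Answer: $- \frac{2385659}{121} \approx -19716.0$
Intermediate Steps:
$y{\left(A,M \right)} = \frac{A + M}{-10 + M}$
$B{\left(z,s \right)} = - z \left(-4 + s - \frac{z}{2}\right)$ ($B{\left(z,s \right)} = \left(z + z \left(-2\right)\right) \left(s + \frac{z + 8}{-10 + 8}\right) = \left(z - 2 z\right) \left(s + \frac{8 + z}{-2}\right) = - z \left(s - \frac{8 + z}{2}\right) = - z \left(s - \left(4 + \frac{z}{2}\right)\right) = - z \left(-4 + s - \frac{z}{2}\right)$)
$\left(B{\left(O{\left(-11 \right)},136 \right)} + 4161\right) - 24046 = \left(\frac{\frac{14}{-11} \left(8 + \frac{14}{-11} - 272\right)}{2} + 4161\right) - 24046 = \left(\frac{14 \left(- \frac{1}{11}\right) \left(8 + 14 \left(- \frac{1}{11}\right) - 272\right)}{2} + 4161\right) - 24046 = \left(\frac{1}{2} \left(- \frac{14}{11}\right) \left(8 - \frac{14}{11} - 272\right) + 4161\right) - 24046 = \left(\frac{1}{2} \left(- \frac{14}{11}\right) \left(- \frac{2918}{11}\right) + 4161\right) - 24046 = \left(\frac{20426}{121} + 4161\right) - 24046 = \frac{523907}{121} - 24046 = - \frac{2385659}{121}$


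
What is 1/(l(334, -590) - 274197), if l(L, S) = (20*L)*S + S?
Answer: -1/4215987 ≈ -2.3719e-7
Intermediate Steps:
l(L, S) = S + 20*L*S (l(L, S) = 20*L*S + S = S + 20*L*S)
1/(l(334, -590) - 274197) = 1/(-590*(1 + 20*334) - 274197) = 1/(-590*(1 + 6680) - 274197) = 1/(-590*6681 - 274197) = 1/(-3941790 - 274197) = 1/(-4215987) = -1/4215987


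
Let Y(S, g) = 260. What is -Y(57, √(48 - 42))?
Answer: -260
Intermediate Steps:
-Y(57, √(48 - 42)) = -1*260 = -260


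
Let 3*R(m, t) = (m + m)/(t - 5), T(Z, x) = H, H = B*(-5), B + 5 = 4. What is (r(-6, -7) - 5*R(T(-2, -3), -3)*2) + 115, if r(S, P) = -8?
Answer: 667/6 ≈ 111.17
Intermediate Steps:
B = -1 (B = -5 + 4 = -1)
H = 5 (H = -1*(-5) = 5)
T(Z, x) = 5
R(m, t) = 2*m/(3*(-5 + t)) (R(m, t) = ((m + m)/(t - 5))/3 = ((2*m)/(-5 + t))/3 = (2*m/(-5 + t))/3 = 2*m/(3*(-5 + t)))
(r(-6, -7) - 5*R(T(-2, -3), -3)*2) + 115 = (-8 - 10*5/(3*(-5 - 3))*2) + 115 = (-8 - 10*5/(3*(-8))*2) + 115 = (-8 - 10*5*(-1)/(3*8)*2) + 115 = (-8 - 5*(-5/12)*2) + 115 = (-8 + (25/12)*2) + 115 = (-8 + 25/6) + 115 = -23/6 + 115 = 667/6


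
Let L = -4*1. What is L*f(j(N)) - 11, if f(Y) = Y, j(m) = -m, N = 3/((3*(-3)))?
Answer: -37/3 ≈ -12.333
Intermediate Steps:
N = -⅓ (N = 3/(-9) = 3*(-⅑) = -⅓ ≈ -0.33333)
L = -4
L*f(j(N)) - 11 = -(-4)*(-1)/3 - 11 = -4*⅓ - 11 = -4/3 - 11 = -37/3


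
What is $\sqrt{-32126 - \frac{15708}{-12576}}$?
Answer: $\frac{i \sqrt{8820685618}}{524} \approx 179.23 i$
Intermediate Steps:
$\sqrt{-32126 - \frac{15708}{-12576}} = \sqrt{-32126 - - \frac{1309}{1048}} = \sqrt{-32126 + \frac{1309}{1048}} = \sqrt{- \frac{33666739}{1048}} = \frac{i \sqrt{8820685618}}{524}$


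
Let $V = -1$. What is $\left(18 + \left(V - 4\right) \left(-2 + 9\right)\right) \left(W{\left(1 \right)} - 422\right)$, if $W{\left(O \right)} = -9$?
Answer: $7327$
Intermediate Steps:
$\left(18 + \left(V - 4\right) \left(-2 + 9\right)\right) \left(W{\left(1 \right)} - 422\right) = \left(18 + \left(-1 - 4\right) \left(-2 + 9\right)\right) \left(-9 - 422\right) = \left(18 - 35\right) \left(-431\right) = \left(-17\right) \left(-431\right) = 7327$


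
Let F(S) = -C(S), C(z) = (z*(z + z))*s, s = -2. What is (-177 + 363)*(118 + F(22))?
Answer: 382044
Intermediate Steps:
C(z) = -4*z² (C(z) = (z*(z + z))*(-2) = (z*(2*z))*(-2) = (2*z²)*(-2) = -4*z²)
F(S) = 4*S² (F(S) = -(-4)*S² = 4*S²)
(-177 + 363)*(118 + F(22)) = (-177 + 363)*(118 + 4*22²) = 186*(118 + 4*484) = 186*(118 + 1936) = 186*2054 = 382044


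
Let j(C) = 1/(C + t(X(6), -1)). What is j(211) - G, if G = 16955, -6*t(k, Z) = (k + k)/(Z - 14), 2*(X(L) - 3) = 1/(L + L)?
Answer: -3864942035/227953 ≈ -16955.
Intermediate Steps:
X(L) = 3 + 1/(4*L) (X(L) = 3 + 1/(2*(L + L)) = 3 + 1/(2*((2*L))) = 3 + (1/(2*L))/2 = 3 + 1/(4*L))
t(k, Z) = -k/(3*(-14 + Z)) (t(k, Z) = -(k + k)/(6*(Z - 14)) = -2*k/(6*(-14 + Z)) = -k/(3*(-14 + Z)))
j(C) = 1/(73/1080 + C) (j(C) = 1/(C - (3 + (¼)/6)/(-42 + 3*(-1))) = 1/(C - (3 + (¼)*(⅙))/(-42 - 3)) = 1/(C - 1*(3 + 1/24)/(-45)) = 1/(C - 1*73/24*(-1/45)) = 1/(C + 73/1080) = 1/(73/1080 + C))
j(211) - G = 1080/(73 + 1080*211) - 1*16955 = 1080/(73 + 227880) - 16955 = 1080/227953 - 16955 = -3864942035/227953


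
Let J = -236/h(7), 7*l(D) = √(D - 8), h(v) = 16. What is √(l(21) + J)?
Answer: √(-2891 + 28*√13)/14 ≈ 3.7729*I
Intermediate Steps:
l(D) = √(-8 + D)/7 (l(D) = √(D - 8)/7 = √(-8 + D)/7)
J = -59/4 (J = -236/16 = -236*1/16 = -59/4 ≈ -14.750)
√(l(21) + J) = √(√(-8 + 21)/7 - 59/4) = √(√13/7 - 59/4) = √(-59/4 + √13/7)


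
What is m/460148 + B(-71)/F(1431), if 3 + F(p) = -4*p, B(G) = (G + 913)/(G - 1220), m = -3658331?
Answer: -27047691328751/3402130466436 ≈ -7.9502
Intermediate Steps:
B(G) = (913 + G)/(-1220 + G)
F(p) = -3 - 4*p
m/460148 + B(-71)/F(1431) = -3658331/460148 + ((913 - 71)/(-1220 - 71))/(-3 - 4*1431) = -3658331*1/460148 + (842/(-1291))/(-3 - 5724) = -3658331/460148 - 1/1291*842/(-5727) = -3658331/460148 - 842/1291*(-1/5727) = -3658331/460148 + 842/7393557 = -27047691328751/3402130466436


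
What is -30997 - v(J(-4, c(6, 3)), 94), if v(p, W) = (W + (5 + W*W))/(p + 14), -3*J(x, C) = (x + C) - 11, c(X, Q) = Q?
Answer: -566881/18 ≈ -31493.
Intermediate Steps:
J(x, C) = 11/3 - C/3 - x/3 (J(x, C) = -((x + C) - 11)/3 = -((C + x) - 11)/3 = -(-11 + C + x)/3 = 11/3 - C/3 - x/3)
v(p, W) = (5 + W + W²)/(14 + p) (v(p, W) = (W + (5 + W²))/(14 + p) = (5 + W + W²)/(14 + p))
-30997 - v(J(-4, c(6, 3)), 94) = -30997 - (5 + 94 + 94²)/(14 + (11/3 - ⅓*3 - ⅓*(-4))) = -30997 - (5 + 94 + 8836)/(14 + (11/3 - 1 + 4/3)) = -30997 - 8935/(14 + 4) = -30997 - 8935/18 = -566881/18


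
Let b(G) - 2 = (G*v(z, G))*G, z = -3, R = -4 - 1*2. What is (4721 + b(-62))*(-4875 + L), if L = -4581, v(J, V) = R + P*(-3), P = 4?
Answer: 609618864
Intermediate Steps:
R = -6 (R = -4 - 2 = -6)
v(J, V) = -18 (v(J, V) = -6 + 4*(-3) = -6 - 12 = -18)
b(G) = 2 - 18*G² (b(G) = 2 + (G*(-18))*G = 2 + (-18*G)*G = 2 - 18*G²)
(4721 + b(-62))*(-4875 + L) = (4721 + (2 - 18*(-62)²))*(-4875 - 4581) = (4721 + (2 - 18*3844))*(-9456) = (4721 + (2 - 69192))*(-9456) = (4721 - 69190)*(-9456) = -64469*(-9456) = 609618864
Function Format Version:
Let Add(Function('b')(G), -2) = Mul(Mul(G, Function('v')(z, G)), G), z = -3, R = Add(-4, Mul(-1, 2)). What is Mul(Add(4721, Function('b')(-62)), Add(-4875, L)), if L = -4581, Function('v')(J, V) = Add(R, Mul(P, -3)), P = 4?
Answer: 609618864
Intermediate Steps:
R = -6 (R = Add(-4, -2) = -6)
Function('v')(J, V) = -18 (Function('v')(J, V) = Add(-6, Mul(4, -3)) = Add(-6, -12) = -18)
Function('b')(G) = Add(2, Mul(-18, Pow(G, 2))) (Function('b')(G) = Add(2, Mul(Mul(G, -18), G)) = Add(2, Mul(Mul(-18, G), G)) = Add(2, Mul(-18, Pow(G, 2))))
Mul(Add(4721, Function('b')(-62)), Add(-4875, L)) = Mul(Add(4721, Add(2, Mul(-18, Pow(-62, 2)))), Add(-4875, -4581)) = Mul(Add(4721, Add(2, Mul(-18, 3844))), -9456) = Mul(Add(4721, Add(2, -69192)), -9456) = Mul(Add(4721, -69190), -9456) = Mul(-64469, -9456) = 609618864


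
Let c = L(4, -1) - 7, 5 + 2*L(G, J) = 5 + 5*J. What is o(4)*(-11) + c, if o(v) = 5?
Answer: -129/2 ≈ -64.500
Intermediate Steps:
L(G, J) = 5*J/2 (L(G, J) = -5/2 + (5 + 5*J)/2 = -5/2 + (5/2 + 5*J/2) = 5*J/2)
c = -19/2 (c = (5/2)*(-1) - 7 = -5/2 - 7 = -19/2 ≈ -9.5000)
o(4)*(-11) + c = 5*(-11) - 19/2 = -55 - 19/2 = -129/2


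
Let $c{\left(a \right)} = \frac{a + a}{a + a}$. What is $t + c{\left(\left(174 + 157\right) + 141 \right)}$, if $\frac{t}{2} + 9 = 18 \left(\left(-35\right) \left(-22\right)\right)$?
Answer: $27703$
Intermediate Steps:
$c{\left(a \right)} = 1$ ($c{\left(a \right)} = \frac{2 a}{2 a} = 2 a \frac{1}{2 a} = 1$)
$t = 27702$ ($t = -18 + 2 \cdot 18 \left(\left(-35\right) \left(-22\right)\right) = -18 + 2 \cdot 18 \cdot 770 = -18 + 2 \cdot 13860 = -18 + 27720 = 27702$)
$t + c{\left(\left(174 + 157\right) + 141 \right)} = 27702 + 1 = 27703$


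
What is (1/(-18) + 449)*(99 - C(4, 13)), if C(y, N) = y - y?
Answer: 88891/2 ≈ 44446.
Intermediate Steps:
C(y, N) = 0
(1/(-18) + 449)*(99 - C(4, 13)) = (1/(-18) + 449)*(99 - 1*0) = (-1/18 + 449)*(99 + 0) = (8081/18)*99 = 88891/2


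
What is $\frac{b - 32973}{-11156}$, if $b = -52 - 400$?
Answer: $\frac{33425}{11156} \approx 2.9961$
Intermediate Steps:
$b = -452$ ($b = -52 - 400 = -452$)
$\frac{b - 32973}{-11156} = \frac{-452 - 32973}{-11156} = \left(-33425\right) \left(- \frac{1}{11156}\right) = \frac{33425}{11156}$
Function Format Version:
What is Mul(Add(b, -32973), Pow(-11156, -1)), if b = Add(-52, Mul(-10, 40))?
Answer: Rational(33425, 11156) ≈ 2.9961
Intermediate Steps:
b = -452 (b = Add(-52, -400) = -452)
Mul(Add(b, -32973), Pow(-11156, -1)) = Mul(Add(-452, -32973), Pow(-11156, -1)) = Mul(-33425, Rational(-1, 11156)) = Rational(33425, 11156)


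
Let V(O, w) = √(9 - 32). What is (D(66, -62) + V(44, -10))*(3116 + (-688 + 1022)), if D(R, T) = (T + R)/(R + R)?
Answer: 1150/11 + 3450*I*√23 ≈ 104.55 + 16546.0*I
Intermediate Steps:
D(R, T) = (R + T)/(2*R) (D(R, T) = (R + T)/((2*R)) = (R + T)*(1/(2*R)) = (R + T)/(2*R))
V(O, w) = I*√23 (V(O, w) = √(-23) = I*√23)
(D(66, -62) + V(44, -10))*(3116 + (-688 + 1022)) = ((½)*(66 - 62)/66 + I*√23)*(3116 + (-688 + 1022)) = ((½)*(1/66)*4 + I*√23)*(3116 + 334) = (1/33 + I*√23)*3450 = 1150/11 + 3450*I*√23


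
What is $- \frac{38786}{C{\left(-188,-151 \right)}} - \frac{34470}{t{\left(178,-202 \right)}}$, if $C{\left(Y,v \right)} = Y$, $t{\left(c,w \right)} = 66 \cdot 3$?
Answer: $\frac{33313}{1034} \approx 32.218$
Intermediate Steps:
$t{\left(c,w \right)} = 198$
$- \frac{38786}{C{\left(-188,-151 \right)}} - \frac{34470}{t{\left(178,-202 \right)}} = - \frac{38786}{-188} - \frac{34470}{198} = \left(-38786\right) \left(- \frac{1}{188}\right) - \frac{1915}{11} = \frac{19393}{94} - \frac{1915}{11} = \frac{33313}{1034}$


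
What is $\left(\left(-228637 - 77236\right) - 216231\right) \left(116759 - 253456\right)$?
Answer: $71370050488$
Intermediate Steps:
$\left(\left(-228637 - 77236\right) - 216231\right) \left(116759 - 253456\right) = \left(\left(-228637 - 77236\right) - 216231\right) \left(-136697\right) = \left(-305873 - 216231\right) \left(-136697\right) = \left(-522104\right) \left(-136697\right) = 71370050488$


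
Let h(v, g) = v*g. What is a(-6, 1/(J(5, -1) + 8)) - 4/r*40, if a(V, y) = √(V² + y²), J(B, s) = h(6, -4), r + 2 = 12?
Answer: -16 + √9217/16 ≈ -9.9997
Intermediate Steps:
r = 10 (r = -2 + 12 = 10)
h(v, g) = g*v
J(B, s) = -24 (J(B, s) = -4*6 = -24)
a(-6, 1/(J(5, -1) + 8)) - 4/r*40 = √((-6)² + (1/(-24 + 8))²) - 4/10*40 = √(36 + (1/(-16))²) - 4*⅒*40 = √(36 + (-1/16)²) - ⅖*40 = √(36 + 1/256) - 16 = √(9217/256) - 16 = √9217/16 - 16 = -16 + √9217/16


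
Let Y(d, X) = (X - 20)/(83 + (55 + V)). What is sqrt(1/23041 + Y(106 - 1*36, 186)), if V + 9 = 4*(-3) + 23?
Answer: 3*sqrt(342730036390)/1612870 ≈ 1.0889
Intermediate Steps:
V = 2 (V = -9 + (4*(-3) + 23) = -9 + (-12 + 23) = -9 + 11 = 2)
Y(d, X) = -1/7 + X/140 (Y(d, X) = (X - 20)/(83 + (55 + 2)) = (-20 + X)/(83 + 57) = (-20 + X)/140 = (-20 + X)*(1/140) = -1/7 + X/140)
sqrt(1/23041 + Y(106 - 1*36, 186)) = sqrt(1/23041 + (-1/7 + (1/140)*186)) = sqrt(1/23041 + (-1/7 + 93/70)) = sqrt(1/23041 + 83/70) = sqrt(1912473/1612870) = 3*sqrt(342730036390)/1612870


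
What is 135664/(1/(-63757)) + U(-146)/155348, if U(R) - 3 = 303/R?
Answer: -196178321236595449/22680808 ≈ -8.6495e+9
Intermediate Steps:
U(R) = 3 + 303/R
135664/(1/(-63757)) + U(-146)/155348 = 135664/(1/(-63757)) + (3 + 303/(-146))/155348 = 135664/(-1/63757) + (3 + 303*(-1/146))*(1/155348) = 135664*(-63757) + (3 - 303/146)*(1/155348) = -8649529648 + (135/146)*(1/155348) = -8649529648 + 135/22680808 = -196178321236595449/22680808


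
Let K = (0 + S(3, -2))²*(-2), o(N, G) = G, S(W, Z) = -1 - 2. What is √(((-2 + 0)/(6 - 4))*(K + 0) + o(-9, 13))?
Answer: √31 ≈ 5.5678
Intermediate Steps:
S(W, Z) = -3
K = -18 (K = (0 - 3)²*(-2) = (-3)²*(-2) = 9*(-2) = -18)
√(((-2 + 0)/(6 - 4))*(K + 0) + o(-9, 13)) = √(((-2 + 0)/(6 - 4))*(-18 + 0) + 13) = √(-2/2*(-18) + 13) = √(-2*½*(-18) + 13) = √(-1*(-18) + 13) = √(18 + 13) = √31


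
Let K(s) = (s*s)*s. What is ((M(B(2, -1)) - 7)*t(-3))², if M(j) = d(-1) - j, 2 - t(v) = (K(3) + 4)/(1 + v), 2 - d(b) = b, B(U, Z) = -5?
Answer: 1225/4 ≈ 306.25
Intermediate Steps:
d(b) = 2 - b
K(s) = s³ (K(s) = s²*s = s³)
t(v) = 2 - 31/(1 + v) (t(v) = 2 - (3³ + 4)/(1 + v) = 2 - (27 + 4)/(1 + v) = 2 - 31/(1 + v))
M(j) = 3 - j (M(j) = (2 - 1*(-1)) - j = (2 + 1) - j = 3 - j)
((M(B(2, -1)) - 7)*t(-3))² = (((3 - 1*(-5)) - 7)*((-29 + 2*(-3))/(1 - 3)))² = (((3 + 5) - 7)*((-29 - 6)/(-2)))² = ((8 - 7)*(-½*(-35)))² = (1*(35/2))² = (35/2)² = 1225/4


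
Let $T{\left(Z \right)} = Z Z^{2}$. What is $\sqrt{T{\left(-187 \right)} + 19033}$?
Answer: $i \sqrt{6520170} \approx 2553.5 i$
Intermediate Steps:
$T{\left(Z \right)} = Z^{3}$
$\sqrt{T{\left(-187 \right)} + 19033} = \sqrt{\left(-187\right)^{3} + 19033} = \sqrt{-6539203 + 19033} = \sqrt{-6520170} = i \sqrt{6520170}$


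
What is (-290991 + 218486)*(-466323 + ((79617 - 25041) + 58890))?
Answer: 25583896785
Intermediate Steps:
(-290991 + 218486)*(-466323 + ((79617 - 25041) + 58890)) = -72505*(-466323 + (54576 + 58890)) = -72505*(-466323 + 113466) = -72505*(-352857) = 25583896785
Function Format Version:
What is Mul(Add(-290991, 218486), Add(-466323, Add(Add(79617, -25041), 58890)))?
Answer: 25583896785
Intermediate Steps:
Mul(Add(-290991, 218486), Add(-466323, Add(Add(79617, -25041), 58890))) = Mul(-72505, Add(-466323, Add(54576, 58890))) = Mul(-72505, Add(-466323, 113466)) = Mul(-72505, -352857) = 25583896785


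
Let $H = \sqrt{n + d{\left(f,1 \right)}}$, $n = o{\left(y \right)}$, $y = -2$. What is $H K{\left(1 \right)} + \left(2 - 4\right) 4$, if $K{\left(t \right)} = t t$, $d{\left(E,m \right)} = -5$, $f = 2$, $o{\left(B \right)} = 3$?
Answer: $-8 + i \sqrt{2} \approx -8.0 + 1.4142 i$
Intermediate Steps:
$n = 3$
$K{\left(t \right)} = t^{2}$
$H = i \sqrt{2}$ ($H = \sqrt{3 - 5} = \sqrt{-2} = i \sqrt{2} \approx 1.4142 i$)
$H K{\left(1 \right)} + \left(2 - 4\right) 4 = i \sqrt{2} \cdot 1^{2} + \left(2 - 4\right) 4 = i \sqrt{2} \cdot 1 - 8 = i \sqrt{2} - 8 = -8 + i \sqrt{2}$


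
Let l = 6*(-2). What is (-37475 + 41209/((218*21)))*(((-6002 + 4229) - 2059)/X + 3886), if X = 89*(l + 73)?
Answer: -258421599841453/1775283 ≈ -1.4557e+8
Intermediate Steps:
l = -12
X = 5429 (X = 89*(-12 + 73) = 89*61 = 5429)
(-37475 + 41209/((218*21)))*(((-6002 + 4229) - 2059)/X + 3886) = (-37475 + 41209/((218*21)))*(((-6002 + 4229) - 2059)/5429 + 3886) = (-37475 + 41209/4578)*((-1773 - 2059)*(1/5429) + 3886) = (-37475 + 41209*(1/4578))*(-3832*1/5429 + 3886) = (-37475 + 5887/654)*(-3832/5429 + 3886) = -24502763/654*21093262/5429 = -258421599841453/1775283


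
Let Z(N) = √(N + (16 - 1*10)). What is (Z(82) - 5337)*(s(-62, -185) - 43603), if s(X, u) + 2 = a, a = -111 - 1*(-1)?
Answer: 233306955 - 87430*√22 ≈ 2.3290e+8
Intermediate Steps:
a = -110 (a = -111 + 1 = -110)
s(X, u) = -112 (s(X, u) = -2 - 110 = -112)
Z(N) = √(6 + N) (Z(N) = √(N + (16 - 10)) = √(N + 6) = √(6 + N))
(Z(82) - 5337)*(s(-62, -185) - 43603) = (√(6 + 82) - 5337)*(-112 - 43603) = (√88 - 5337)*(-43715) = (2*√22 - 5337)*(-43715) = (-5337 + 2*√22)*(-43715) = 233306955 - 87430*√22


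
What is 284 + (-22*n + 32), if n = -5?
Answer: 426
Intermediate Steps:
284 + (-22*n + 32) = 284 + (-22*(-5) + 32) = 284 + (110 + 32) = 284 + 142 = 426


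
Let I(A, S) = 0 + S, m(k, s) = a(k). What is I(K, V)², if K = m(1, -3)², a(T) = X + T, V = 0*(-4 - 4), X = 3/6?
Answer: 0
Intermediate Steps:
X = ½ (X = 3*(⅙) = ½ ≈ 0.50000)
V = 0 (V = 0*(-8) = 0)
a(T) = ½ + T
m(k, s) = ½ + k
K = 9/4 (K = (½ + 1)² = (3/2)² = 9/4 ≈ 2.2500)
I(A, S) = S
I(K, V)² = 0² = 0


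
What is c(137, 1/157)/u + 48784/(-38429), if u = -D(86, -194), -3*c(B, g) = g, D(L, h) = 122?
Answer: -2803187779/2208207198 ≈ -1.2694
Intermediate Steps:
c(B, g) = -g/3
u = -122 (u = -1*122 = -122)
c(137, 1/157)/u + 48784/(-38429) = -1/3/157/(-122) + 48784/(-38429) = -1/3*1/157*(-1/122) + 48784*(-1/38429) = -1/471*(-1/122) - 48784/38429 = 1/57462 - 48784/38429 = -2803187779/2208207198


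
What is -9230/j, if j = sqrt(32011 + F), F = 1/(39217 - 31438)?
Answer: -71*sqrt(1937076561030)/1915489 ≈ -51.588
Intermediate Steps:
F = 1/7779 ≈ 0.00012855
j = sqrt(1937076561030)/7779 (j = sqrt(32011 + 1/7779) = sqrt(249013570/7779) = sqrt(1937076561030)/7779 ≈ 178.92)
-9230/j = -9230*sqrt(1937076561030)/249013570 = -71*sqrt(1937076561030)/1915489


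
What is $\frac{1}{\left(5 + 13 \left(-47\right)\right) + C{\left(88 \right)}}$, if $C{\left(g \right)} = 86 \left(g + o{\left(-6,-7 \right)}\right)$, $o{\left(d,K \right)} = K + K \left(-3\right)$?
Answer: $\frac{1}{8166} \approx 0.00012246$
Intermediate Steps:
$o{\left(d,K \right)} = - 2 K$ ($o{\left(d,K \right)} = K - 3 K = - 2 K$)
$C{\left(g \right)} = 1204 + 86 g$ ($C{\left(g \right)} = 86 \left(g - -14\right) = 86 \left(g + 14\right) = 86 \left(14 + g\right) = 1204 + 86 g$)
$\frac{1}{\left(5 + 13 \left(-47\right)\right) + C{\left(88 \right)}} = \frac{1}{\left(5 + 13 \left(-47\right)\right) + \left(1204 + 86 \cdot 88\right)} = \frac{1}{\left(5 - 611\right) + \left(1204 + 7568\right)} = \frac{1}{-606 + 8772} = \frac{1}{8166}$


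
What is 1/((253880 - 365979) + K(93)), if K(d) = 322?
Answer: -1/111777 ≈ -8.9464e-6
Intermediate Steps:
1/((253880 - 365979) + K(93)) = 1/((253880 - 365979) + 322) = 1/(-112099 + 322) = 1/(-111777) = -1/111777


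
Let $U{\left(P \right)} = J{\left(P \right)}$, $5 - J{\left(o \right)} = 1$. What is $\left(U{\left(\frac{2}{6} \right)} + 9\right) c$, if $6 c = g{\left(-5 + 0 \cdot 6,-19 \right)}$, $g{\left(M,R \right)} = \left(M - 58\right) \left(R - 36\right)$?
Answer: $\frac{15015}{2} \approx 7507.5$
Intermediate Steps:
$g{\left(M,R \right)} = \left(-58 + M\right) \left(-36 + R\right)$
$J{\left(o \right)} = 4$ ($J{\left(o \right)} = 5 - 1 = 4$)
$U{\left(P \right)} = 4$
$c = \frac{1155}{2}$ ($c = \frac{2088 - -1102 - 36 \left(-5 + 0 \cdot 6\right) + \left(-5 + 0 \cdot 6\right) \left(-19\right)}{6} = \frac{2088 + 1102 - 36 \left(-5 + 0\right) + \left(-5 + 0\right) \left(-19\right)}{6} = \frac{2088 + 1102 - -180 - -95}{6} = \frac{2088 + 1102 + 180 + 95}{6} = \frac{1}{6} \cdot 3465 = \frac{1155}{2} \approx 577.5$)
$\left(U{\left(\frac{2}{6} \right)} + 9\right) c = \left(4 + 9\right) \frac{1155}{2} = 13 \cdot \frac{1155}{2} = \frac{15015}{2}$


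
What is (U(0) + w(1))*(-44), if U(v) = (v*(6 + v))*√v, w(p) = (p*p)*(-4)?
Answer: 176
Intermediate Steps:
w(p) = -4*p² (w(p) = p²*(-4) = -4*p²)
U(v) = v^(3/2)*(6 + v)
(U(0) + w(1))*(-44) = (0^(3/2)*(6 + 0) - 4*1²)*(-44) = (0*6 - 4*1)*(-44) = (0 - 4)*(-44) = -4*(-44) = 176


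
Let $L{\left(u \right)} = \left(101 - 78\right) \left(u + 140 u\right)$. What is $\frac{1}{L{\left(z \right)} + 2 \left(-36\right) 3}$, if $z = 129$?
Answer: $\frac{1}{418131} \approx 2.3916 \cdot 10^{-6}$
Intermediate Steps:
$L{\left(u \right)} = 3243 u$ ($L{\left(u \right)} = 23 \cdot 141 u = 3243 u$)
$\frac{1}{L{\left(z \right)} + 2 \left(-36\right) 3} = \frac{1}{3243 \cdot 129 + 2 \left(-36\right) 3} = \frac{1}{418347 - 216} = \frac{1}{418131}$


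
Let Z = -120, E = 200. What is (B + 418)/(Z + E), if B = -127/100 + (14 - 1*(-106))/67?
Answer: 2804091/536000 ≈ 5.2315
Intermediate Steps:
B = 3491/6700 (B = -127*1/100 + (14 + 106)*(1/67) = -127/100 + 120*(1/67) = -127/100 + 120/67 = 3491/6700 ≈ 0.52104)
(B + 418)/(Z + E) = (3491/6700 + 418)/(-120 + 200) = (2804091/6700)/80 = (2804091/6700)*(1/80) = 2804091/536000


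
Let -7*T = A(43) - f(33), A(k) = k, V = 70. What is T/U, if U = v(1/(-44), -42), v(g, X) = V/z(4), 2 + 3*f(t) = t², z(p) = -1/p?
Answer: -479/2940 ≈ -0.16293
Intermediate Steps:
f(t) = -⅔ + t²/3
v(g, X) = -280 (v(g, X) = 70/((-1/4)) = 70/((-1*¼)) = 70/(-¼) = 70*(-4) = -280)
U = -280
T = 958/21 (T = -(43 - (-⅔ + (⅓)*33²))/7 = -(43 - (-⅔ + (⅓)*1089))/7 = -(43 - (-⅔ + 363))/7 = -(43 - 1*1087/3)/7 = -(43 - 1087/3)/7 = -⅐*(-958/3) = 958/21 ≈ 45.619)
T/U = (958/21)/(-280) = (958/21)*(-1/280) = -479/2940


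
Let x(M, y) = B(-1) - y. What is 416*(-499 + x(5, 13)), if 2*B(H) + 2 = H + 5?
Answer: -212576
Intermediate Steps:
B(H) = 3/2 + H/2 (B(H) = -1 + (H + 5)/2 = -1 + (5 + H)/2 = -1 + (5/2 + H/2) = 3/2 + H/2)
x(M, y) = 1 - y (x(M, y) = (3/2 + (1/2)*(-1)) - y = (3/2 - 1/2) - y = 1 - y)
416*(-499 + x(5, 13)) = 416*(-499 + (1 - 1*13)) = 416*(-499 + (1 - 13)) = 416*(-499 - 12) = 416*(-511) = -212576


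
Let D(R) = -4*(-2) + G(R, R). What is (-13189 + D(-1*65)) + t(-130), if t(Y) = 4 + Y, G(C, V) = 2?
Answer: -13305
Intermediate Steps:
D(R) = 10 (D(R) = -4*(-2) + 2 = 8 + 2 = 10)
(-13189 + D(-1*65)) + t(-130) = (-13189 + 10) + (4 - 130) = -13179 - 126 = -13305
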